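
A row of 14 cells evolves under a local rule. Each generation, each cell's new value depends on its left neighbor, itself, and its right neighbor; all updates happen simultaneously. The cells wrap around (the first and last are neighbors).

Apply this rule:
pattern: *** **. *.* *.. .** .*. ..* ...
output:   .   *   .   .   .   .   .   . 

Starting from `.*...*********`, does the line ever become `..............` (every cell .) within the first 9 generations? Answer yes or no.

yes

.............*
..............
all cells are . at generation 2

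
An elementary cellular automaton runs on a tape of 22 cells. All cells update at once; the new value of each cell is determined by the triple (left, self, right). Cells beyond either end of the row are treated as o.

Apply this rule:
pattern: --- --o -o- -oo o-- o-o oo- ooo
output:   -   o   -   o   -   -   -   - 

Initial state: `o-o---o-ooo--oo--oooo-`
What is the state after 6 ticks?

tick 1: -----o--o---oo--oo----
tick 2: ----o--o---oo--oo----o
tick 3: ---o--o---oo--oo----oo
tick 4: --o--o---oo--oo----oo-
tick 5: -o--o---oo--oo----oo--
tick 6: ---o---oo--oo----oo--o

---o---oo--oo----oo--o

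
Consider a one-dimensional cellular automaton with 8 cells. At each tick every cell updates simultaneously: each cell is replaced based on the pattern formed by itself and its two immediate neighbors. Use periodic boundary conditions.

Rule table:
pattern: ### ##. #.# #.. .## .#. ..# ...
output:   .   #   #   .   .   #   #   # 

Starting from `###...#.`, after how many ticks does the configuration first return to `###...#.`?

..#.####
.###...#
#..#.###
#.###...
##..#.##
.#.###..
###..#.#
..#.###.
####..#.
...#.###
.####..#
#...#.##
#.####..
##...#.#
.#.####.
###...#.

16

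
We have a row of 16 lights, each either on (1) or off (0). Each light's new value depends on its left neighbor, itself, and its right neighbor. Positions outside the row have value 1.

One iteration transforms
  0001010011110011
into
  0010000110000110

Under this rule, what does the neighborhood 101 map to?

0

At position 4 the neighborhood is 101; the next row has 0 there.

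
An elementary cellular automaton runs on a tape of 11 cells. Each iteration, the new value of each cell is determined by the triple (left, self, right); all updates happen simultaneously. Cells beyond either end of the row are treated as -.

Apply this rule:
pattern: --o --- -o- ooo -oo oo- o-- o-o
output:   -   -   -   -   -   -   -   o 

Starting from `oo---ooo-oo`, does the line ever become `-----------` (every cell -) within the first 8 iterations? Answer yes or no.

yes

iteration 1: --------o--
iteration 2: -----------
all cells are - at iteration 2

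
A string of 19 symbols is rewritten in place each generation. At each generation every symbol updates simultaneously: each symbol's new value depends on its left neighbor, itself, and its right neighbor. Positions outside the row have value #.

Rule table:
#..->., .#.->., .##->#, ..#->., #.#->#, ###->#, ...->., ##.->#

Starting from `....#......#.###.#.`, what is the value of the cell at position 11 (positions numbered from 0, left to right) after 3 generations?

.

............#####.#
............#######
............#######
position 11 holds .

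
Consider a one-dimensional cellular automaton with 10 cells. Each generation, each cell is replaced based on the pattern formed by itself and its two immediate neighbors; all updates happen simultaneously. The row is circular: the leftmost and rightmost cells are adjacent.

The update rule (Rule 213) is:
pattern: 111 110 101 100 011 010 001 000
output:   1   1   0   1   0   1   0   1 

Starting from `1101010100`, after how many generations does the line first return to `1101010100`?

0101010110
0101010011
0101011001
0101001101
0101100101
0100110101
0110010101
0011010101
1001010101
1101010100

10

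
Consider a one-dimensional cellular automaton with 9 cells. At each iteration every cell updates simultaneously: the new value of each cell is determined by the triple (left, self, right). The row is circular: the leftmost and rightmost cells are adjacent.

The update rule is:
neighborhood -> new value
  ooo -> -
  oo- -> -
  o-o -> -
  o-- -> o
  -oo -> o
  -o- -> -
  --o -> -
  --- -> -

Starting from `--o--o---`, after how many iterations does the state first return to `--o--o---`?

9

---o--o--
----o--o-
-----o--o
o-----o--
-o-----o-
--o-----o
o--o-----
-o--o----
--o--o---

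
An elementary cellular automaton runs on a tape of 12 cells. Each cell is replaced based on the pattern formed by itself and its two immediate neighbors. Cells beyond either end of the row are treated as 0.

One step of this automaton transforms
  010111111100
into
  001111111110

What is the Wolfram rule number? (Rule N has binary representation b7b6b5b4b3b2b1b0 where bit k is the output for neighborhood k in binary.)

248

position 4: 111 → 1  (bit 7 = 1)
position 9: 110 → 1  (bit 6 = 1)
position 2: 101 → 1  (bit 5 = 1)
position 10: 100 → 1  (bit 4 = 1)
position 3: 011 → 1  (bit 3 = 1)
position 1: 010 → 0  (bit 2 = 0)
position 0: 001 → 0  (bit 1 = 0)
position 11: 000 → 0  (bit 0 = 0)
bits b7..b0 = 11111000 = 248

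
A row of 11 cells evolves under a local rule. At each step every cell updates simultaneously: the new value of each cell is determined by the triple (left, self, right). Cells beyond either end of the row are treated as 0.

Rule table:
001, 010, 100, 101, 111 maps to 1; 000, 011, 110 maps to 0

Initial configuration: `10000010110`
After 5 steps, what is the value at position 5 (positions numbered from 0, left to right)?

1

11000111001
00101010111
01111111010
10111110111
11011101010
position 5 holds 1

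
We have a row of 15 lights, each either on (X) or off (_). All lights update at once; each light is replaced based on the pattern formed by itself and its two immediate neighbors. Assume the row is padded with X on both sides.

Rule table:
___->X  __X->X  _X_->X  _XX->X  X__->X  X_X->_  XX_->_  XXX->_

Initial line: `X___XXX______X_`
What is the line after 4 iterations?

_X____XXX______

_XXXX__XXXXXXX_
_X___XXX_______
_XXXXX__XXXXXXX
_X____XXX______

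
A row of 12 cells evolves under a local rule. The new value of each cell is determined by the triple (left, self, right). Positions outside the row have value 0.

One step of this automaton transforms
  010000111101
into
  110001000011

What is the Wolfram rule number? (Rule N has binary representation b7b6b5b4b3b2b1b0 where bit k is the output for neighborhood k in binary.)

38

position 7: 111 → 0  (bit 7 = 0)
position 9: 110 → 0  (bit 6 = 0)
position 10: 101 → 1  (bit 5 = 1)
position 2: 100 → 0  (bit 4 = 0)
position 6: 011 → 0  (bit 3 = 0)
position 1: 010 → 1  (bit 2 = 1)
position 0: 001 → 1  (bit 1 = 1)
position 3: 000 → 0  (bit 0 = 0)
bits b7..b0 = 00100110 = 38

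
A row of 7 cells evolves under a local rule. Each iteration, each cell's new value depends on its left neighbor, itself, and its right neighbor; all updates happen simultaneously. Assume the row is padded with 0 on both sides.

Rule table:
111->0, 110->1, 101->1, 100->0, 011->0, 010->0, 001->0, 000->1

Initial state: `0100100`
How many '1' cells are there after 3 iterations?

2

iteration 1: 0000001
iteration 2: 1111100
iteration 3: 0000101
count of 1: 2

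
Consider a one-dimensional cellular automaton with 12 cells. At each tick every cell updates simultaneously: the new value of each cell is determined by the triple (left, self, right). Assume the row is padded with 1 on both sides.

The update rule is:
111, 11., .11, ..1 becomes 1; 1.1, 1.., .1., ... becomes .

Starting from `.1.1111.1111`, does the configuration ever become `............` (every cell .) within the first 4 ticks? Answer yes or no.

tick 1: ...1111.1111
tick 2: ..11111.1111
tick 3: .111111.1111
tick 4: .111111.1111
tick 4 is .111111.1111, still not uniform .

no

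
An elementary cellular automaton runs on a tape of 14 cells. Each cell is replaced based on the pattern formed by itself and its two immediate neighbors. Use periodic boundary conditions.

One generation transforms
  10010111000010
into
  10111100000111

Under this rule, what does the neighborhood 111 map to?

At position 6 the neighborhood is 111; the next row has 0 there.

0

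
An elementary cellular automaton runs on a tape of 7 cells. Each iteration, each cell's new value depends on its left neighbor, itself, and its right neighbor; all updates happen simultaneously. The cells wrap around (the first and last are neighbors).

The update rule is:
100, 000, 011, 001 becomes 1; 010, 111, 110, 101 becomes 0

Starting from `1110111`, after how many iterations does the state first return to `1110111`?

14

0000100
1111011
0000010
1111101
0000001
1111110
1000000
0111111
0100000
1011111
0010000
1101111
0001000
1110111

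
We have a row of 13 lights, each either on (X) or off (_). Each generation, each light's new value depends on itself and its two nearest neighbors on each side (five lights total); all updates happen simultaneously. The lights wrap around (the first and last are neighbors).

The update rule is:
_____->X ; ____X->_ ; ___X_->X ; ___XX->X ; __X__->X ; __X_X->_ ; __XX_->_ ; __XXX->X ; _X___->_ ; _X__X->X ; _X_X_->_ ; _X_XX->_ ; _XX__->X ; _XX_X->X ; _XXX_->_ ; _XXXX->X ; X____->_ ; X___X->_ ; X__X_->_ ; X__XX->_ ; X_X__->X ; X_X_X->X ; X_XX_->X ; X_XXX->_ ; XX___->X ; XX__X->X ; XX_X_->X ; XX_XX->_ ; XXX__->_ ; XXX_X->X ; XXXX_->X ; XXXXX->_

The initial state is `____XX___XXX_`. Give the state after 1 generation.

_X_X_XX_XX__X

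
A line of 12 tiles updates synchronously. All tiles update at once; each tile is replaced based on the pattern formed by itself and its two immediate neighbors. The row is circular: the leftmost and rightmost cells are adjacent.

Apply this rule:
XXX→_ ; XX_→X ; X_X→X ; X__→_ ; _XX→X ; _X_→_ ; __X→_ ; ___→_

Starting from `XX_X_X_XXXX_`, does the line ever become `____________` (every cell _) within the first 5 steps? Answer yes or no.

XXX_X_XX__XX
__XX_XXX__X_
__XXXX_X____
__X__XX_____
_____XX_____
step 5 is _____XX_____, still not uniform _

no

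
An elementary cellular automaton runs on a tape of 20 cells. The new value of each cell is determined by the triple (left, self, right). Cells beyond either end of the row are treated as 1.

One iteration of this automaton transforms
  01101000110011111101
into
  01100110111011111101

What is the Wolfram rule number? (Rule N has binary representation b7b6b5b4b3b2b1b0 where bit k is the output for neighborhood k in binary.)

position 13: 111 → 1  (bit 7 = 1)
position 2: 110 → 1  (bit 6 = 1)
position 0: 101 → 0  (bit 5 = 0)
position 5: 100 → 1  (bit 4 = 1)
position 1: 011 → 1  (bit 3 = 1)
position 4: 010 → 0  (bit 2 = 0)
position 7: 001 → 0  (bit 1 = 0)
position 6: 000 → 1  (bit 0 = 1)
bits b7..b0 = 11011001 = 217

217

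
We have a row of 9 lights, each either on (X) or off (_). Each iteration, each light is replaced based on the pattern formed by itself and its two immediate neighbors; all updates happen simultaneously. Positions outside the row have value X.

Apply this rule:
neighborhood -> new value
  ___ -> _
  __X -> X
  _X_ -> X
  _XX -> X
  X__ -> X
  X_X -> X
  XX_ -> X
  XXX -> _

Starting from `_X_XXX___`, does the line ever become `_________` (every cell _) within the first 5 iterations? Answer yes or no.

no

iteration 1: XXXX_XX_X
iteration 2: ___XXXXXX
iteration 3: X_XX_____
iteration 4: XXXXX___X
iteration 5: ____XX_XX
iteration 5 is ____XX_XX, still not uniform _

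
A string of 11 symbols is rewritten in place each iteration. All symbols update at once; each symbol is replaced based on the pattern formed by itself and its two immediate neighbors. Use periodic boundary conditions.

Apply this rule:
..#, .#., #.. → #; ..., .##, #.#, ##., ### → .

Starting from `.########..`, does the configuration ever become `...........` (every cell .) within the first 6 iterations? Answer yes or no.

no

iteration 1: #........#.
iteration 2: ##......##.
iteration 3: ..#....#...
iteration 4: .###..###..
iteration 5: #...##...#.
iteration 6: ##.#..#.##.
iteration 6 is ##.#..#.##., still not uniform .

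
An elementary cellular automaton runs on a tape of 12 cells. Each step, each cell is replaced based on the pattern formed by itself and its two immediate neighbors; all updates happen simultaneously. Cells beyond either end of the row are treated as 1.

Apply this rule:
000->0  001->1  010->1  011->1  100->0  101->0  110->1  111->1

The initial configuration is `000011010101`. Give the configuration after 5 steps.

011111010101

000111010101
001111010101
011111010101
011111010101  (fixed point — unchanged through step 5)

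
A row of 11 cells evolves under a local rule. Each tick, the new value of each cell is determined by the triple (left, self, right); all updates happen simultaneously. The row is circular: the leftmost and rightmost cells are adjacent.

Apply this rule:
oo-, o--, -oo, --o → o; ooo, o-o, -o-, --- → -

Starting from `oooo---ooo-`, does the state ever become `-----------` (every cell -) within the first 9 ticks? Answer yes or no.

no

tick 1: o--oo-oo-o-
tick 2: -oooo-oo---
tick 3: oo--o-ooo--
tick 4: oooo--o-ooo
tick 5: ---ooo--o--
tick 6: --oo-ooo-o-
tick 7: -ooo-o-o--o
tick 8: -o-o----oo-
tick 9: o---o--oooo
tick 9 is o---o--oooo, still not uniform -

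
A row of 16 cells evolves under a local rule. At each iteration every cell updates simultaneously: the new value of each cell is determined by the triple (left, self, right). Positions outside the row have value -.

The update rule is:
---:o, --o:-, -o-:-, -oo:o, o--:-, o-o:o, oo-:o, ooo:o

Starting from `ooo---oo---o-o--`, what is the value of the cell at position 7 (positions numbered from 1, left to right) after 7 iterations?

ooo-o-oo-o--o--o
oooo-oooo-------
ooooooooo-oooooo
oooooooooooooooo
oooooooooooooooo  (fixed point — unchanged through iteration 7)
position 7 holds o

o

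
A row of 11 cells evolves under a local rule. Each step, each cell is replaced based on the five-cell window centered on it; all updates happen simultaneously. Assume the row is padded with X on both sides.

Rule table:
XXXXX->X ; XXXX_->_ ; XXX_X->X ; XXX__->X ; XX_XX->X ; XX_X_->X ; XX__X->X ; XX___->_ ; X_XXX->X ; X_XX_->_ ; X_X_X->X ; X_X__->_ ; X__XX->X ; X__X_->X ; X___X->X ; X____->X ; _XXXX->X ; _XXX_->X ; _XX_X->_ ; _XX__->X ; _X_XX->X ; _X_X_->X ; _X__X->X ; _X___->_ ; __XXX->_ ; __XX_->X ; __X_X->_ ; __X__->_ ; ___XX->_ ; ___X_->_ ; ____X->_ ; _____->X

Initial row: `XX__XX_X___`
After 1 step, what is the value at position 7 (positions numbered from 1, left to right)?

_XXXX_X__X_
position 7 holds X

X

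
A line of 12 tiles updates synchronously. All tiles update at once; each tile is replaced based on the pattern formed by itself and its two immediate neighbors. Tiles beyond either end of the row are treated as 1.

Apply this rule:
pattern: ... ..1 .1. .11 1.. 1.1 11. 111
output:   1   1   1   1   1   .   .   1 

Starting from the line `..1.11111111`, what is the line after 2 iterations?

11..11111111

111.11111111
11..11111111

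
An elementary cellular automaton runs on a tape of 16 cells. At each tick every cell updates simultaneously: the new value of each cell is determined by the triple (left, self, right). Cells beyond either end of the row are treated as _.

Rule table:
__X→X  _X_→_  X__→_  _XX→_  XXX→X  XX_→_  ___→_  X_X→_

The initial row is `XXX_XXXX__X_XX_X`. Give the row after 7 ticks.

_X___XX__X______
X___X___X_______
___X___X________
__X___X_________
_X___X__________
X___X___________
___X____________

___X____________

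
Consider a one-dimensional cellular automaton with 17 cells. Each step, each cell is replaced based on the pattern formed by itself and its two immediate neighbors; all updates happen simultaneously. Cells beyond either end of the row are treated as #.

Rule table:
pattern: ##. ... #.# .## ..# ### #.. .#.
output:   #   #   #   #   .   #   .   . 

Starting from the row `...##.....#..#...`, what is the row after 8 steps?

##############..#

.#.##.###......#.
#.#######.####..#
##############..#
##############..#  (fixed point — unchanged through step 8)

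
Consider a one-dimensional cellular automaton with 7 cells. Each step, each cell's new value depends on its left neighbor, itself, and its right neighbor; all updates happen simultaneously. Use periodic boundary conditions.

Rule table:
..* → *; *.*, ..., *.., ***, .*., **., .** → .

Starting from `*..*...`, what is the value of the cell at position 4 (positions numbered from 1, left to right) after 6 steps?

.

step 1: ..*...*
step 2: .*...*.
step 3: *...*..
step 4: ...*..*
step 5: ..*..*.
step 6: .*..*..
position 4 holds .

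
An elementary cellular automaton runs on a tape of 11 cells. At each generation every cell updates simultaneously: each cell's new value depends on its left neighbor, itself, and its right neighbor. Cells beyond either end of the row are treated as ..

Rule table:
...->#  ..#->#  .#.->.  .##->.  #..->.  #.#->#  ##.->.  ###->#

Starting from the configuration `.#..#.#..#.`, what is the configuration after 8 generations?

.#..#..#..#

#..#.#..#..
..#.#..#..#
##.#..#..#.
..#..#..#..
##..#..#..#
...#..#..#.
###..#..#..
.#..#..#..#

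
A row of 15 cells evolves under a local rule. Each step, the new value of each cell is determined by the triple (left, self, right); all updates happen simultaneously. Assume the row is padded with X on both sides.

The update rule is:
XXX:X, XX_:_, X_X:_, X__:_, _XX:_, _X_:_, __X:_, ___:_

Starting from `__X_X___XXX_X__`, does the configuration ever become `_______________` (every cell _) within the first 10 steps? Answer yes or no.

yes

_________X_____
_______________
all cells are _ at step 2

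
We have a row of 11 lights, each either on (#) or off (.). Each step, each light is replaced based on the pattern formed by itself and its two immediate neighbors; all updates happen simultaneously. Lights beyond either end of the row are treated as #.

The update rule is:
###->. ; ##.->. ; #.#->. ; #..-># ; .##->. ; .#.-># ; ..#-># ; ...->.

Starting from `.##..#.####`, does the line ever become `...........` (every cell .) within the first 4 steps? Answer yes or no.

no

...###.....
#.#...#...#
..##.###.#.
##.......#.
step 4 is ##.......#., still not uniform .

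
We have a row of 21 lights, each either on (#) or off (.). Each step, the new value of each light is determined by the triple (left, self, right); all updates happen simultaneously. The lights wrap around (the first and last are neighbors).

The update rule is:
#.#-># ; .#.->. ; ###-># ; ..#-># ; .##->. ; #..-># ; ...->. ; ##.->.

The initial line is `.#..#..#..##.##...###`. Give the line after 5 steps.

#.##.##.##..#..#.#.#.

#.##.##.##..#..#.#.#.
.#..#..#..##.##.#.#.#
#.##.##.##..#..#.#.#.  (repeats step 1; period 2)
step 5: #.##.##.##..#..#.#.#.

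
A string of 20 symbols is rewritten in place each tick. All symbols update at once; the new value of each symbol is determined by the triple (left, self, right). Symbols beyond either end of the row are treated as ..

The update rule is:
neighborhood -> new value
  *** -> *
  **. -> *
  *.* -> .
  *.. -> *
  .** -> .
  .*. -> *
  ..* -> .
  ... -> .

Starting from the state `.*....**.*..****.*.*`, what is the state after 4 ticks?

....**..**..**.*.*.*

tick 1: .**....*.**..***.*.*
tick 2: ..**...*..**..**.*.*
tick 3: ...**..**..**..*.*.*
tick 4: ....**..**..**.*.*.*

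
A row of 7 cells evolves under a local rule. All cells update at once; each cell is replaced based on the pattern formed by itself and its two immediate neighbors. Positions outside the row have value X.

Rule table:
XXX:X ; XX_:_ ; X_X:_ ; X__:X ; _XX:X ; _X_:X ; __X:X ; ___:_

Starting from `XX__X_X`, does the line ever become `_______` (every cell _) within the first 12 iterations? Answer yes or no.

X_XXX_X
__XX__X
XXX_XXX
XX__XXX
X_XXXXX
__XXXXX
XXXXXXX
XXXXXXX  (fixed point — unchanged through iteration 12)
iteration 12 is XXXXXXX, still not uniform _

no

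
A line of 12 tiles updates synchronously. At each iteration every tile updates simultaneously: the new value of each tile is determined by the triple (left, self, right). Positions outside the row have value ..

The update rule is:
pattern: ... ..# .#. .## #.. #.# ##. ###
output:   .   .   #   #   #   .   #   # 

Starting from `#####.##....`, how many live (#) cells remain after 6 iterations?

11

iteration 1: #####.###...
iteration 2: #####.####..
iteration 3: #####.#####.
iteration 4: #####.######
iteration 5: #####.######  (fixed point — unchanged through iteration 6)
count of #: 11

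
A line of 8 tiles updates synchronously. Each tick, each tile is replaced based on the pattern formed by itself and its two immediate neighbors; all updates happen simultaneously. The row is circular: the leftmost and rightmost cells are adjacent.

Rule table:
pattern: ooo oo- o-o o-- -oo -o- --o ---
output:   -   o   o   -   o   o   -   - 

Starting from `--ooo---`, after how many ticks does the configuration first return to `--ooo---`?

2

tick 1: --o-o---
tick 2: --ooo---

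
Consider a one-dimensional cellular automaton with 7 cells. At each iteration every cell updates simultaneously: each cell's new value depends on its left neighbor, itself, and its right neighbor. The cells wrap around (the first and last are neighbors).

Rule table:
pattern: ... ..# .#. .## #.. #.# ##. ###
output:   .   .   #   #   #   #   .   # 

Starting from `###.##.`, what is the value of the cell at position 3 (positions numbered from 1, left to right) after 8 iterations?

##.##.#
#.##.##
.##.###
##.###.
#.###.#
.###.##
###.##.  (repeats iteration 0; period 7)
iteration 8: ##.##.#
position 3 holds .

.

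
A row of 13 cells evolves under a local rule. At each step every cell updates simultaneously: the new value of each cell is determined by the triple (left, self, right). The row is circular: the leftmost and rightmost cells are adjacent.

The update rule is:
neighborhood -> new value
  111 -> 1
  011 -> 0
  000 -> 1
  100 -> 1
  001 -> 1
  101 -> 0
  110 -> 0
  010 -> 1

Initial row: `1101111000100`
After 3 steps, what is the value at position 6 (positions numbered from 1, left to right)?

step 1: 0000110111111
step 2: 1111000011110
step 3: 0110111101100
position 6 holds 1

1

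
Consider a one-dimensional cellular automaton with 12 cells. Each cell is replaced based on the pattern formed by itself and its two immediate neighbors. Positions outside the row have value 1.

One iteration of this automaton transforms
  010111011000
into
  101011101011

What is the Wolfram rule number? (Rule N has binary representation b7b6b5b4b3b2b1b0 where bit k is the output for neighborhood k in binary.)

227

position 4: 111 → 1  (bit 7 = 1)
position 5: 110 → 1  (bit 6 = 1)
position 0: 101 → 1  (bit 5 = 1)
position 9: 100 → 0  (bit 4 = 0)
position 3: 011 → 0  (bit 3 = 0)
position 1: 010 → 0  (bit 2 = 0)
position 11: 001 → 1  (bit 1 = 1)
position 10: 000 → 1  (bit 0 = 1)
bits b7..b0 = 11100011 = 227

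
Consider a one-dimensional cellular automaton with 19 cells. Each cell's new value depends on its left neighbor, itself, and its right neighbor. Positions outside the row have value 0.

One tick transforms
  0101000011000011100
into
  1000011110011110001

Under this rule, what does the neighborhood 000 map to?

At position 5 the neighborhood is 000; the next row has 1 there.

1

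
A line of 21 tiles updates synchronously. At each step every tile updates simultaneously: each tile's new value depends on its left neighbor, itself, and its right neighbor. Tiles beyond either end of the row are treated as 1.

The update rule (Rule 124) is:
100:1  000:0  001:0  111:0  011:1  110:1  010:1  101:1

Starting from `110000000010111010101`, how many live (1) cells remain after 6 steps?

011000000011101111111
111100000010111000000
000110000011101100000
100111000010111110000
110101100011100011000
011111110010110011100
count of 1: 13

13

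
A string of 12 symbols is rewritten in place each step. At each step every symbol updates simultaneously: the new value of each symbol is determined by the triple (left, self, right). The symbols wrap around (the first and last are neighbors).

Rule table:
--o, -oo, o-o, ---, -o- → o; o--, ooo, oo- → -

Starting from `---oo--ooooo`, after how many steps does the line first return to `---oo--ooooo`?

12

step 1: -ooo--oo----
step 2: oo---oo--ooo
step 3: ---ooo--oo--
step 4: oooo---oo--o
step 5: -----ooo--oo
step 6: -ooooo---oo-
step 7: oo-----ooo--
step 8: o--ooooo---o
step 9: --oo-----ooo
step 10: -oo--ooooo--
step 11: oo--oo-----o
step 12: ---oo--ooooo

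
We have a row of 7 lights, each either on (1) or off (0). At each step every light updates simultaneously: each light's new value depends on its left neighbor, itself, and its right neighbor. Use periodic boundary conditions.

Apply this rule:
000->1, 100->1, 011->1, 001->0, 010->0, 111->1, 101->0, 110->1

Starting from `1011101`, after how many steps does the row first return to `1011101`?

1

1011101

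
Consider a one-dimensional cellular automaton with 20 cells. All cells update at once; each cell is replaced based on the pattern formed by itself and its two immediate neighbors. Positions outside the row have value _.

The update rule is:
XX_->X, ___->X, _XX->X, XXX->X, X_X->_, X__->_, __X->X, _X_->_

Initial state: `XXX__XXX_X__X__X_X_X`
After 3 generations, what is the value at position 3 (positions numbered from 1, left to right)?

X

XXX_XXXX___X__X_____
XXX_XXXX_XX__X__XXXX
XXX_XXXX_XX_X__XXXXX
position 3 holds X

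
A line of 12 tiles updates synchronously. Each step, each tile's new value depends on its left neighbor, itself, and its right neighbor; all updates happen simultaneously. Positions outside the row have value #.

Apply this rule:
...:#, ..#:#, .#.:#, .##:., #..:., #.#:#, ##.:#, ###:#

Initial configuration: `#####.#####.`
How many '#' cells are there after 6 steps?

step 1: ######.#####
step 2: #######.####
step 3: ########.###
step 4: #########.##
step 5: ##########.#
step 6: ###########.
count of #: 11

11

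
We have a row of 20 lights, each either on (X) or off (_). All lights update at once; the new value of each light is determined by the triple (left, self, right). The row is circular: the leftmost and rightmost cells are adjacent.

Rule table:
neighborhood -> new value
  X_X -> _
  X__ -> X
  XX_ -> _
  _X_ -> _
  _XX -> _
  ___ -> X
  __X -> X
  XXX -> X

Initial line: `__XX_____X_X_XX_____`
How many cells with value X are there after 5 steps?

6

XX__XXXXX______XXXXX
X_XX_XXX_XXXXXX_XXXX
______X___XXXX___XXX
XXXXXX_XXX_XX_XXX_X_
_XXXX___X______X____
count of X: 6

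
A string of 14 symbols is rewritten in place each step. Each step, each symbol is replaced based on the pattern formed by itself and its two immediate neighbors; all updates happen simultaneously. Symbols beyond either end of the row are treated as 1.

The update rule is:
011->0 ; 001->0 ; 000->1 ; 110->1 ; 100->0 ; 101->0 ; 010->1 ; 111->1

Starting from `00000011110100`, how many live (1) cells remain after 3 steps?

01111001110100
00111000110100
00011010010100
count of 1: 5

5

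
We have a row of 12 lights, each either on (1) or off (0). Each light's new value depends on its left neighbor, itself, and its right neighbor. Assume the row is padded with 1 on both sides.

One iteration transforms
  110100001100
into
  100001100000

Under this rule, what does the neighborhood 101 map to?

At position 2 the neighborhood is 101; the next row has 0 there.

0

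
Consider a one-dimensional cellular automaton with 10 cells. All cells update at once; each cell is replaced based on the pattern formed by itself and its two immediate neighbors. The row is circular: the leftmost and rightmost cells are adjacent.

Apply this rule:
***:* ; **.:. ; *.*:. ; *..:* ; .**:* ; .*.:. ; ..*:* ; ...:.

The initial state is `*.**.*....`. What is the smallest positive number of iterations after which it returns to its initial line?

20

..*...*..*
**.*.*.**.
*......*..
.*....*.**
..*..*..*.
.*.**.**.*
...*..*...
..*.**.*..
.*..*...*.
*.**.*.*.*
..*......*
**.*....*.
*...*..*..
.*.*.**.**
.....*..*.
....*.**.*
*..*..*...
.**.**.*.*
.*..*.....
*.**.*....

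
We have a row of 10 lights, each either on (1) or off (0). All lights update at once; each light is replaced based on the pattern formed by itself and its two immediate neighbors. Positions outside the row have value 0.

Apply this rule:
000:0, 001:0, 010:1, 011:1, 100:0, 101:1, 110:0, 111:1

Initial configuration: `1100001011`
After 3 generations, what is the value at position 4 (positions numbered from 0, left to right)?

0

1000001110
1000001100
1000001000
position 4 holds 0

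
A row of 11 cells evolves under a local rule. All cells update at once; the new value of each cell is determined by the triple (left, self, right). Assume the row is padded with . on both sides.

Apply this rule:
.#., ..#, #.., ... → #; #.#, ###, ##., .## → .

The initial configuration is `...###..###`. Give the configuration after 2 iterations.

...###..###

###...##...
...###..###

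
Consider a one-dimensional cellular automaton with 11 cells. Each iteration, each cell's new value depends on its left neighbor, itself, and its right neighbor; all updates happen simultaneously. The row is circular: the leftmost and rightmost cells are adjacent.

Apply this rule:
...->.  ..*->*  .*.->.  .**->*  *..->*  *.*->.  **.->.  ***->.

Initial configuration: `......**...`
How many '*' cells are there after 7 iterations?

.....**.*..
....**...*.
...**.*.*.*
*.**.......
..*.*.....*
**...*...*.
*.*.*.*.*..
count of *: 5

5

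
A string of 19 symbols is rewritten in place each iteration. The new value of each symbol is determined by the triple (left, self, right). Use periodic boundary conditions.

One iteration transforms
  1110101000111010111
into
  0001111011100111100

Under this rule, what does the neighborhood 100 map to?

At position 7 the neighborhood is 100; the next row has 0 there.

0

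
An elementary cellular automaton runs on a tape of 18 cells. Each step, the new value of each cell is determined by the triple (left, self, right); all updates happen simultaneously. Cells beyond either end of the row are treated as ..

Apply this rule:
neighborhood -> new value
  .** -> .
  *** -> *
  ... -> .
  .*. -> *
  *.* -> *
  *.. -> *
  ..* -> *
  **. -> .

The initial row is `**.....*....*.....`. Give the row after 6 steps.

..*...***..***....
.***.*.*.**.*.*...
*.*.*****..*****..
****.***.**.***.*.
.**.*.*.*..*.*.***
*..************.*.

*..************.*.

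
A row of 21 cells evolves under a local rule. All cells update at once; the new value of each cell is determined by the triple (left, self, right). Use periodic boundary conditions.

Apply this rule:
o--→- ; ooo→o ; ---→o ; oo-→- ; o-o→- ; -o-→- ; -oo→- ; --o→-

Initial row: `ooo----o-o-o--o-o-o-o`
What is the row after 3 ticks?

oooooo--ooooooooooo--

oo--oo---------------
-------ooooooooooooo-
oooooo--ooooooooooo--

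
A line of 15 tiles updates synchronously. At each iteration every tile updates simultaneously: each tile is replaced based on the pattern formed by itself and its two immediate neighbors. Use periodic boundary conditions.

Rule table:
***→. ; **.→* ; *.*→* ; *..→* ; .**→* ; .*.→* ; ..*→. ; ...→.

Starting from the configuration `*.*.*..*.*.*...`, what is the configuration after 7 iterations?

******.******..
*....***....**.
**...*.**...***
.**..*****..*..
.***.*...**.**.
.*.****..******
****..**.*....*

****..**.*....*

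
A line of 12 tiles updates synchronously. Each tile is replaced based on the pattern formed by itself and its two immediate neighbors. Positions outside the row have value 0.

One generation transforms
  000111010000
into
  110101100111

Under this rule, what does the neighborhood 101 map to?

1

At position 6 the neighborhood is 101; the next row has 1 there.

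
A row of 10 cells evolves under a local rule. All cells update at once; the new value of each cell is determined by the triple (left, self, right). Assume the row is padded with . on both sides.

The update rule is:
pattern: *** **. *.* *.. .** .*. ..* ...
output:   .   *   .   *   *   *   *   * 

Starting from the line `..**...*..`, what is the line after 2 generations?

generation 1: **********
generation 2: *........*

*........*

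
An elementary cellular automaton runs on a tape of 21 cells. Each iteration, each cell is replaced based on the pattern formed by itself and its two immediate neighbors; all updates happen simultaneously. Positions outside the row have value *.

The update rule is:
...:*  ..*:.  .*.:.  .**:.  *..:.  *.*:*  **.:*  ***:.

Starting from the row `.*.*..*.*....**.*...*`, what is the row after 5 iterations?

*.*....*..**..**..*..
**..**.....*...*.....
.*...*.***...*...***.
*..*..*..*.*...*...**
*.........*..*...*...

*.........*..*...*...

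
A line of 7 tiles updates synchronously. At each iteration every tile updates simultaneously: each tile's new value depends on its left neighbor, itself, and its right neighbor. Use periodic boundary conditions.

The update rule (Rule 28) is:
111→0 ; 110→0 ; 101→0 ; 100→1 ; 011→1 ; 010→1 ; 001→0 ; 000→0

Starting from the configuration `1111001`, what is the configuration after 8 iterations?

0110101

0000101
1000101
0100101
0110101
0100101  (repeats iteration 3; period 2)
iteration 8: 0110101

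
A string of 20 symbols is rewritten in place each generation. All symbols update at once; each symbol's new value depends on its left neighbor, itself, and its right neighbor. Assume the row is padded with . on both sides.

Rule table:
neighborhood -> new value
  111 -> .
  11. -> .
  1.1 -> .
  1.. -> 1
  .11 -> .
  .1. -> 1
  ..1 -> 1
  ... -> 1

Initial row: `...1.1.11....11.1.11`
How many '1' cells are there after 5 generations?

9

1111.1...1111...1...
.....1111....1111111
11111....1111.......
.....1111....1111111  (repeats generation 2; period 2)
generation 5: 11111....1111.......
count of 1: 9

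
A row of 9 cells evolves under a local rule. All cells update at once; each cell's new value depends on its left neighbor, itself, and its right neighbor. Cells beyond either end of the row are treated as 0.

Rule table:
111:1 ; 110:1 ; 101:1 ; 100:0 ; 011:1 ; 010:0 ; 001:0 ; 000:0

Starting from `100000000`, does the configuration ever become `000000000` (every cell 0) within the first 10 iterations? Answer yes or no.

yes

000000000
all cells are 0 at iteration 1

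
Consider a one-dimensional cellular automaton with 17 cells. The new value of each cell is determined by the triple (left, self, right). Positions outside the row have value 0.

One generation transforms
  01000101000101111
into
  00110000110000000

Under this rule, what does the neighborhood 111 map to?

At position 14 the neighborhood is 111; the next row has 0 there.

0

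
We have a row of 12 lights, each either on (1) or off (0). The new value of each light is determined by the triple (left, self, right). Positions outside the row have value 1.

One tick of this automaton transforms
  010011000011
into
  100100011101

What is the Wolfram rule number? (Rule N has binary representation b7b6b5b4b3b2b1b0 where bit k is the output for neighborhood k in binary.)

163

position 11: 111 → 1  (bit 7 = 1)
position 5: 110 → 0  (bit 6 = 0)
position 0: 101 → 1  (bit 5 = 1)
position 2: 100 → 0  (bit 4 = 0)
position 4: 011 → 0  (bit 3 = 0)
position 1: 010 → 0  (bit 2 = 0)
position 3: 001 → 1  (bit 1 = 1)
position 7: 000 → 1  (bit 0 = 1)
bits b7..b0 = 10100011 = 163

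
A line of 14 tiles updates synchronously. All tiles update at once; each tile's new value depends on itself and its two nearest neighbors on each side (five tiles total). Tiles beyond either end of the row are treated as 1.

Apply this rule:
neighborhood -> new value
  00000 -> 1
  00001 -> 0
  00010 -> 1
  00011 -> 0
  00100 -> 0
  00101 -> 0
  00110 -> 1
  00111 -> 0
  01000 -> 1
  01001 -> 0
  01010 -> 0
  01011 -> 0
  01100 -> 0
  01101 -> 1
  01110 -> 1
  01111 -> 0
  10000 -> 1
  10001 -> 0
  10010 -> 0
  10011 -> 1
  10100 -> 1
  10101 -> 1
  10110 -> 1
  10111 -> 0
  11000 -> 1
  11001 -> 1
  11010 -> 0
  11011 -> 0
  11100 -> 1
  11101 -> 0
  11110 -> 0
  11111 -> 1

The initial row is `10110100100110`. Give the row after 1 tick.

00110100001110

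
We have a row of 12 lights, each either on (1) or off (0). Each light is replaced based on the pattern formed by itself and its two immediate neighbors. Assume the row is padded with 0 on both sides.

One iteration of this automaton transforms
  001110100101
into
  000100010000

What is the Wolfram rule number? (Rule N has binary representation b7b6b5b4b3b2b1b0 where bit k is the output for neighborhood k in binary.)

position 3: 111 → 1  (bit 7 = 1)
position 4: 110 → 0  (bit 6 = 0)
position 5: 101 → 0  (bit 5 = 0)
position 7: 100 → 1  (bit 4 = 1)
position 2: 011 → 0  (bit 3 = 0)
position 6: 010 → 0  (bit 2 = 0)
position 1: 001 → 0  (bit 1 = 0)
position 0: 000 → 0  (bit 0 = 0)
bits b7..b0 = 10010000 = 144

144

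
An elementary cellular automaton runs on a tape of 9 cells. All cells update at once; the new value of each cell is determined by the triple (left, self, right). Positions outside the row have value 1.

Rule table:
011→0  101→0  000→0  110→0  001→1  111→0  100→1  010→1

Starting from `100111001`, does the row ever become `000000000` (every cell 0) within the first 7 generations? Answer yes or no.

yes

generation 1: 011000110
generation 2: 000101000
generation 3: 101101101
generation 4: 000000000
all cells are 0 at generation 4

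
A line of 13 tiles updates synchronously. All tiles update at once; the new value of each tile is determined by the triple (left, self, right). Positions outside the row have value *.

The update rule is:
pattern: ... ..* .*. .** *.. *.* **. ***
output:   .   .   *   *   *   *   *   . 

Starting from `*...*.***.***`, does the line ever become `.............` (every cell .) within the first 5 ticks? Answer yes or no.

no

**..***.***..
.**.*.***.**.
*******.*****
......***....
*.....*.**...
tick 5 is *.....*.**..., still not uniform .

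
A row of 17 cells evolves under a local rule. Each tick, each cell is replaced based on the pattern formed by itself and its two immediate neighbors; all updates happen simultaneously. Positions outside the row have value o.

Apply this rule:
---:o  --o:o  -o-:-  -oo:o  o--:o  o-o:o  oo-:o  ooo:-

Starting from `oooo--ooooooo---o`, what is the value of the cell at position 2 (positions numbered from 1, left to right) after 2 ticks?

o

---oooo-----ooooo
oooo--ooooooo----
position 2 holds o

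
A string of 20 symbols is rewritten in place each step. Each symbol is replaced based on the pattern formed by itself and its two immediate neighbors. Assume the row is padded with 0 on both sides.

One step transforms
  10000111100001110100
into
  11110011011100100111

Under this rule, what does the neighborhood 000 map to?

1

At position 2 the neighborhood is 000; the next row has 1 there.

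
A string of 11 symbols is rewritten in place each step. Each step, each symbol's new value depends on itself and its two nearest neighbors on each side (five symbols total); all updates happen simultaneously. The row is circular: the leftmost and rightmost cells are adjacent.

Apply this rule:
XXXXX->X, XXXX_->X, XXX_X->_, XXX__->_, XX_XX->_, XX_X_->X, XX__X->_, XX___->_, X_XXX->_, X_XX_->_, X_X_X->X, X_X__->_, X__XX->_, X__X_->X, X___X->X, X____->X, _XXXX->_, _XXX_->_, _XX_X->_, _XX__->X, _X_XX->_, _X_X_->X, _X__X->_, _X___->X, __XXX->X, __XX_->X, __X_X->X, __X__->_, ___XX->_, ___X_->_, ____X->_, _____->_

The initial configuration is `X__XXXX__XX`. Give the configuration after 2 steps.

step 1: ___X_X___X_
step 2: X__XX_XX__X

X__XX_XX__X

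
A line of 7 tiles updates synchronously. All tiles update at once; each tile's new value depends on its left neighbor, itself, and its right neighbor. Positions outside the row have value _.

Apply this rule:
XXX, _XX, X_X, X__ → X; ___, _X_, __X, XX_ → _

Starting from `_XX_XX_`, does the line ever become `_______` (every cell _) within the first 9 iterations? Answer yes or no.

yes

_X_XX_X
__XX_X_
__X_X_X
___X_X_
____X_X
_____X_
______X
_______
all cells are _ at iteration 8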